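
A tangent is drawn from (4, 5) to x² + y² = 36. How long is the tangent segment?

Centre (0, 0), r² = 36. |PO|² = (4)² + (5)² = 41.
Power of the point: PT² = |PO|² − r² = 5, so PT = √5.

√5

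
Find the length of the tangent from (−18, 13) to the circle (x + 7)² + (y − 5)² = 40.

√145

Centre (−7, 5), r² = 40. |PO|² = (−11)² + (8)² = 185.
Power of the point: PT² = |PO|² − r² = 145, so PT = √145.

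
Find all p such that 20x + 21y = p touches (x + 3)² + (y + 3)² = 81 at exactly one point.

Tangency holds when the distance from the centre (−3, −3) to the line equals the radius 9:
|20·(−3) + 21·(−3) − p| / √841 = 9
|p − (−123)| = 9·29, so p = 138 or p = −384.

p = −384 or p = 138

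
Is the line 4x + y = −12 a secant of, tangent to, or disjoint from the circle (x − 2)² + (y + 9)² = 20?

secant

d² = (4·2 + 1·(−9) − (−12))²/17 = 121/17; r² = 20.
Since d² < r², the line cuts the circle twice.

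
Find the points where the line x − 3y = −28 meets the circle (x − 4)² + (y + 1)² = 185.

Express y = (28 + x)/3 and substitute into the circle:
10x² − 10x − 560 = 0  ⟹  x² − x − 56 = 0
x = 8 or x = −7, giving (8, 12) and (−7, 7).

(−7, 7) and (8, 12)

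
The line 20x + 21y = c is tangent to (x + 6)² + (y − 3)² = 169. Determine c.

The line touches the circle iff its distance from (−6, 3) is 13:
|20·(−6) + 21·3 − c| / √841 = 13
|c − (−57)| = 13·29, so c = 320 or c = −434.

c = −434 or c = 320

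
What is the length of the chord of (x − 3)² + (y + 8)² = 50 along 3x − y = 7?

Express y = 3x − 7 and substitute into the circle:
10x² − 40 = 0  ⟹  x² − 4 = 0
x = 2 or x = −2, giving (2, −1) and (−2, −13).
|(2, −1) − (−2, −13)| = √((4)² + (12)²) = 4√10.

4√10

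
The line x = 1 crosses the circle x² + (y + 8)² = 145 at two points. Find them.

The line gives x = 1. Substituting into the circle:
y² + 16y − 80 = 0
y = 4 or y = −20, giving (1, 4) and (1, −20).

(1, −20) and (1, 4)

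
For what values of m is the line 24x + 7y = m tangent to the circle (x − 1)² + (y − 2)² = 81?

The line touches the circle iff its distance from (1, 2) is 9:
|24·1 + 7·2 − m| / √625 = 9
|m − (38)| = 9·25, so m = 263 or m = −187.

m = −187 or m = 263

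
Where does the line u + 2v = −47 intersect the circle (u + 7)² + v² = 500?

(−27, −10) and (−3, −22)

Substitute v = (−47 − u)/2:
5u² + 150u + 405 = 0  ⟹  u² + 30u + 81 = 0
u = −3 or u = −27, giving (−3, −22) and (−27, −10).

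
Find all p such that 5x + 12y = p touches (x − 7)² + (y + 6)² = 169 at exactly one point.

The line touches the circle iff its distance from (7, −6) is 13:
|5·7 + 12·(−6) − p| / √169 = 13
|p − (−37)| = 13·13, so p = 132 or p = −206.

p = −206 or p = 132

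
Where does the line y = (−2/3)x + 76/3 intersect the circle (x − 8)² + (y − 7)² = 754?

Substitute y = (76 − 2x)/3:
13x² − 364x − 3185 = 0  ⟹  x² − 28x − 245 = 0
x = 35 or x = −7, giving (35, 2) and (−7, 30).

(−7, 30) and (35, 2)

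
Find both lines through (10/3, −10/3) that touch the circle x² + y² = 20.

x − 2y = 10 and 2x − y = 10

A line y − (−10/3) = m(x − (10/3)) is tangent when its distance from (0, 0) is 2√5:
(−10/3m − (10/3))² = 20(m² + 1)
2m² − 5m + 2 = 0, so m = 1/2 or m = 2.
Through (10/3, −10/3) these give x − 2y = 10 and 2x − y = 10.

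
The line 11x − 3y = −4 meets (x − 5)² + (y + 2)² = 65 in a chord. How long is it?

Substitute y = (4 + 11x)/3:
130x² + 130x − 260 = 0  ⟹  x² + x − 2 = 0
x = 1 or x = −2, giving (1, 5) and (−2, −6).
|(1, 5) − (−2, −6)| = √((3)² + (11)²) = √130.

√130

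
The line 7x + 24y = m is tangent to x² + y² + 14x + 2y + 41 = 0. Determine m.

The line touches the circle iff its distance from (−7, −1) is 3:
|7·(−7) + 24·(−1) − m| / √625 = 3
|m − (−73)| = 3·25, so m = 2 or m = −148.

m = −148 or m = 2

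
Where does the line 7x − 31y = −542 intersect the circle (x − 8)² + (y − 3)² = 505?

(−11, 15) and (20, 22)

Express y = (542 + 7x)/31 and substitute into the circle:
1010x² − 9090x − 222200 = 0  ⟹  x² − 9x − 220 = 0
x = 20 or x = −11, giving (20, 22) and (−11, 15).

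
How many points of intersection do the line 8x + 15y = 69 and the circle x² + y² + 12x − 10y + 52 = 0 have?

Substituting the line into the circle gives 289x² + 2796x + 6111 = 0.
Δ = 7817616 − 7064316 = 753300.
Two real roots: the line is a secant.

2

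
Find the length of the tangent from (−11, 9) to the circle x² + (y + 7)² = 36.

The centre is (0, −7) and r = 6. The square of the distance from P to the centre is 121 + 256 = 377.
By the tangent–radius right angle, tangent length = √(|PO|² − r²) = √341.

√341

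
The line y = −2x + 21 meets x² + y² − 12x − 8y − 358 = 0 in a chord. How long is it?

18√5

Substitute y = −2x + 21:
5x² − 80x − 85 = 0  ⟹  x² − 16x − 17 = 0
x = 17 or x = −1, giving (17, −13) and (−1, 23).
Chord length = distance between (17, −13) and (−1, 23) = √1620 = 18√5.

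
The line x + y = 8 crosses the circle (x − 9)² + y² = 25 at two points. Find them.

Express y = −x + 8 and substitute into the circle:
2x² − 34x + 120 = 0  ⟹  x² − 17x + 60 = 0
x = 12 or x = 5, giving (12, −4) and (5, 3).

(5, 3) and (12, −4)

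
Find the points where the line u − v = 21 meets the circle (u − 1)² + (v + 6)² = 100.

From the line, v = u − 21. Substituting:
2u² − 32u + 126 = 0  ⟹  u² − 16u + 63 = 0
u = 9 or u = 7, giving (9, −12) and (7, −14).

(7, −14) and (9, −12)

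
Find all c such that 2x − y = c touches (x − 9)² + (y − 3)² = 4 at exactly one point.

The line touches the circle iff its distance from (9, 3) is 2:
|2·9 − 1·3 − c| / √5 = 2
|c − (15)| = 2√5.

c = 15 ± 2√5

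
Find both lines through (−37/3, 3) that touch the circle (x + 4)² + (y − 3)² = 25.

Let a tangent through (−37/3, 3) have slope m. Its distance from (−4, 3) must equal 5:
[m·(25/3) − (0)]² = 25(m² + 1)
16m² − 9 = 0, so m = −3/4 or m = 3/4.
With m = −3/4: 3x + 4y = −25. With m = 3/4: 3x − 4y = −49.

3x + 4y = −25 and 3x − 4y = −49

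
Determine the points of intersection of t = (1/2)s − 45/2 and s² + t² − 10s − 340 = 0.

From the line, t = (−45 + s)/2. Substituting:
5s² − 130s + 665 = 0  ⟹  s² − 26s + 133 = 0
s = 19 or s = 7, giving (19, −13) and (7, −19).

(7, −19) and (19, −13)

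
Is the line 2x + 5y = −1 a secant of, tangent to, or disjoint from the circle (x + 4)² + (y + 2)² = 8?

disjoint

Substituting the line into the circle gives 29x² + 164x + 281 = 0.
Δ = 26896 − 32596 = −5700.
No real roots: the line does not meet the circle.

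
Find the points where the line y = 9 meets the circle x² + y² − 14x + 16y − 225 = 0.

Substitute y = 9:
x² − 14x = 0
x = 14 or x = 0, giving (14, 9) and (0, 9).

(0, 9) and (14, 9)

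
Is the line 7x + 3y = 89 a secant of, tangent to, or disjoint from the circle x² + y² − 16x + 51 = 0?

disjoint

Centre (8, 0), r² = 13. Distance² from centre to line = (−33)²/58 = 1089/58.
Since d² > r², the line lies outside the circle.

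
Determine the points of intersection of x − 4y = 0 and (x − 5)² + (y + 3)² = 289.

(−12, −3) and (20, 5)

Substitute y = (x)/4:
17x² − 136x − 4080 = 0  ⟹  x² − 8x − 240 = 0
x = 20 or x = −12, giving (20, 5) and (−12, −3).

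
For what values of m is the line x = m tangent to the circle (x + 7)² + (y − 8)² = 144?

The line touches the circle iff its distance from (−7, 8) is 12:
|1·(−7) + 0·8 − m| / √1 = 12
|m − (−7)| = 12, so m = 5 or m = −19.

m = −19 or m = 5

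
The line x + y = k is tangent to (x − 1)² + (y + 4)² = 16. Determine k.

k = −3 ± 4√2

Tangency holds when the distance from the centre (1, −4) to the line equals the radius 4:
|1·1 + 1·(−4) − k| / √2 = 4
|k − (−3)| = 4√2.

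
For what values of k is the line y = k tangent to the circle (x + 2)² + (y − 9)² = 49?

k = 2 or k = 16

Tangency holds when the distance from the centre (−2, 9) to the line equals the radius 7:
|0·(−2) + 1·9 − k| / √1 = 7
|k − (9)| = 7, so k = 16 or k = 2.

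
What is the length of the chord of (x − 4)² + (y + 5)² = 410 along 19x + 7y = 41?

The distance from (4, −5) to the line is 0/√410, and r² = 410.
Half the chord is √(r² − d²) = √(410), so the full chord is 2√410.

2√410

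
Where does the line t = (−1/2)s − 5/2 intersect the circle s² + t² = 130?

From the line, t = (−5 − s)/2. Substituting:
5s² + 10s − 495 = 0  ⟹  s² + 2s − 99 = 0
s = 9 or s = −11, giving (9, −7) and (−11, 3).

(−11, 3) and (9, −7)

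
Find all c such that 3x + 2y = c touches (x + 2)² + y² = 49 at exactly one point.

c = −6 ± 7√13

Tangency holds when the distance from the centre (−2, 0) to the line equals the radius 7:
|3·(−2) + 2·0 − c| / √13 = 7
|c − (−6)| = 7√13.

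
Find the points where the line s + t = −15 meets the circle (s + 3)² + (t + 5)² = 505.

Express t = −s − 15 and substitute into the circle:
2s² + 26s − 396 = 0  ⟹  s² + 13s − 198 = 0
s = 9 or s = −22, giving (9, −24) and (−22, 7).

(−22, 7) and (9, −24)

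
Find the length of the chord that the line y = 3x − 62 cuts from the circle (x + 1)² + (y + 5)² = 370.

From the line, y = 3x − 62. Substituting:
10x² − 340x + 2880 = 0  ⟹  x² − 34x + 288 = 0
x = 18 or x = 16, giving (18, −8) and (16, −14).
|(18, −8) − (16, −14)| = √((2)² + (6)²) = 2√10.

2√10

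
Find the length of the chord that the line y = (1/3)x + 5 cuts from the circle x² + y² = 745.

Substitute y = (15 + x)/3:
10x² + 30x − 6480 = 0  ⟹  x² + 3x − 648 = 0
x = 24 or x = −27, giving (24, 13) and (−27, −4).
|(24, 13) − (−27, −4)| = √((51)² + (17)²) = 17√10.

17√10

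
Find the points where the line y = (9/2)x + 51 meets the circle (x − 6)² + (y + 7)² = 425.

(−14, −12) and (−10, 6)

Substitute y = (102 + 9x)/2:
85x² + 2040x + 11900 = 0  ⟹  x² + 24x + 140 = 0
x = −10 or x = −14, giving (−10, 6) and (−14, −12).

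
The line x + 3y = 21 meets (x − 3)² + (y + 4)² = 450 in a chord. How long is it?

Centre (3, −4), r² = 450. Perpendicular distance d from centre to line = |−30| / √10 = 30/√10.
Half the chord is √(r² − d²) = √(360), so the full chord is 12√10.

12√10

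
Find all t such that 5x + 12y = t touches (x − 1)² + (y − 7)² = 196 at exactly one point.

For a tangent, require d(centre, line) = r = 14.
|5·1 + 12·7 − t| / √169 = 14
|t − (89)| = 14·13, so t = 271 or t = −93.

t = −93 or t = 271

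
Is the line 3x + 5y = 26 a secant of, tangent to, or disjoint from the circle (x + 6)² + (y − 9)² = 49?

secant

Centre (−6, 9), r² = 49. Distance² from centre to line = (1)²/34 = 1/34.
Since d² < r², the line cuts the circle twice.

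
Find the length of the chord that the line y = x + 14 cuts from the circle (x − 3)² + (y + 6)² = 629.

The distance from (3, −6) to the line is 23/√2, and r² = 629.
Chord = 2√(r² − d²) = 2·√(729/2) = 27√2.

27√2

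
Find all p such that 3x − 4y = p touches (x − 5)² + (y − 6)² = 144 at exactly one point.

p = −69 or p = 51

Tangency holds when the distance from the centre (5, 6) to the line equals the radius 12:
|3·5 − 4·6 − p| / √25 = 12
|p − (−9)| = 12·5, so p = 51 or p = −69.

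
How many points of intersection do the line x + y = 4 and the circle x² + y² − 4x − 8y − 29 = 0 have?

d² = (1·2 + 1·4 − (4))²/2 = 2; r² = 49.
Since d² < r², the line cuts the circle twice.

2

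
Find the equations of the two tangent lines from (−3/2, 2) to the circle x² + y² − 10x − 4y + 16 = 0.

2x + 3y = 3 and 2x − 3y = −9

Write the tangent as mx − y + (2 − m·(−3/2)) = 0 and set its distance from the centre to √13:
[m·(13/2) − (0)]² = 13(m² + 1)
9m² − 4 = 0, so m = −2/3 or m = 2/3.
With m = −2/3: 2x + 3y = 3. With m = 2/3: 2x − 3y = −9.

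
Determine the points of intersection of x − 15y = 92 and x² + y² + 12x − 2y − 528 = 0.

(−28, −8) and (17, −5)

Express y = (−92 + x)/15 and substitute into the circle:
226x² + 2486x − 107576 = 0  ⟹  x² + 11x − 476 = 0
x = 17 or x = −28, giving (17, −5) and (−28, −8).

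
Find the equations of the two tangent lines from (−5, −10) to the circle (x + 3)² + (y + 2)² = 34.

A line y − (−10) = m(x − (−5)) is tangent when its distance from (−3, −2) is √34:
(2m − (8))² = 34(m² + 1)
15m² + 16m − 15 = 0, so m = −5/3 or m = 3/5.
With m = −5/3: 5x + 3y = −55. With m = 3/5: 3x − 5y = 35.

5x + 3y = −55 and 3x − 5y = 35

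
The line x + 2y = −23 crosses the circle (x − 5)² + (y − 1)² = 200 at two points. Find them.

(−5, −9) and (3, −13)

Express y = (−23 − x)/2 and substitute into the circle:
5x² + 10x − 75 = 0  ⟹  x² + 2x − 15 = 0
x = 3 or x = −5, giving (3, −13) and (−5, −9).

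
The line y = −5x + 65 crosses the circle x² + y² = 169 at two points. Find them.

Substitute y = −5x + 65:
26x² − 650x + 4056 = 0  ⟹  x² − 25x + 156 = 0
x = 13 or x = 12, giving (13, 0) and (12, 5).

(12, 5) and (13, 0)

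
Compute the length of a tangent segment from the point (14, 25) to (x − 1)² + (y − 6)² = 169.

19

The centre is (1, 6) and r = 13. The square of the distance from P to the centre is 169 + 361 = 530.
By the tangent–radius right angle, tangent length = √(|PO|² − r²) = √361 = 19.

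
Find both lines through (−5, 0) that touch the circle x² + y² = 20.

Let a tangent through (−5, 0) have slope m. Its distance from (0, 0) must equal 2√5:
[m·(5) − (0)]² = 20(m² + 1)
m² − 4 = 0, so m = 2 or m = −2.
Through (−5, 0) these give 2x − y = −10 and 2x + y = −10.

2x − y = −10 and 2x + y = −10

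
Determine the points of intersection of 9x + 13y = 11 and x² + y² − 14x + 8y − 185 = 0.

(−6, 5) and (20, −13)

Express y = (11 − 9x)/13 and substitute into the circle:
250x² − 3500x − 30000 = 0  ⟹  x² − 14x − 120 = 0
x = 20 or x = −6, giving (20, −13) and (−6, 5).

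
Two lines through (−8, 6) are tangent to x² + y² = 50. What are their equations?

A line y − (6) = m(x − (−8)) is tangent when its distance from (0, 0) is 5√2:
(8m − (−6))² = 50(m² + 1)
7m² + 48m − 7 = 0, so m = 1/7 or m = −7.
With m = 1/7: x − 7y = −50. With m = −7: 7x + y = −50.

x − 7y = −50 and 7x + y = −50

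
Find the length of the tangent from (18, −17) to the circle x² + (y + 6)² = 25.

2√105

The centre is (0, −6) and r = 5. The square of the distance from P to the centre is 324 + 121 = 445.
The tangent meets the radius at right angles, so tangent² = |PO|² − r² = 445 − 25 = 420.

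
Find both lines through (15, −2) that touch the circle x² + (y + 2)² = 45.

A line y − (−2) = m(x − (15)) is tangent when its distance from (0, −2) is 3√5:
[m·(−15) − (0)]² = 45(m² + 1)
4m² − 1 = 0, so m = 1/2 or m = −1/2.
With m = 1/2: x − 2y = 19. With m = −1/2: x + 2y = 11.

x − 2y = 19 and x + 2y = 11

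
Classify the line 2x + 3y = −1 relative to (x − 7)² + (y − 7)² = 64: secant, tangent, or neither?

Substituting the line into the circle gives 13x² − 38x + 349 = 0.
Δ = 1444 − 18148 = −16704.
No real roots: the line does not meet the circle.

neither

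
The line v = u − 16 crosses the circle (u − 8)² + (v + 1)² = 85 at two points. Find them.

(6, −10) and (17, 1)

Substitute v = u − 16:
2u² − 46u + 204 = 0  ⟹  u² − 23u + 102 = 0
u = 17 or u = 6, giving (17, 1) and (6, −10).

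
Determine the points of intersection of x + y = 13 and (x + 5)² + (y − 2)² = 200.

(−3, 16) and (9, 4)

From the line, y = −x + 13. Substituting:
2x² − 12x − 54 = 0  ⟹  x² − 6x − 27 = 0
x = 9 or x = −3, giving (9, 4) and (−3, 16).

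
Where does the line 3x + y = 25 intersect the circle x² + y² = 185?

Substitute y = −3x + 25:
10x² − 150x + 440 = 0  ⟹  x² − 15x + 44 = 0
x = 11 or x = 4, giving (11, −8) and (4, 13).

(4, 13) and (11, −8)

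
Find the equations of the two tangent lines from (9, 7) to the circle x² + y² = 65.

Write the tangent as mx − y + (7 − m·(9)) = 0 and set its distance from the centre to √65:
(−9m − (−7))² = 65(m² + 1)
8m² − 63m − 8 = 0, so m = −1/8 or m = 8.
With m = −1/8: x + 8y = 65. With m = 8: 8x − y = 65.

x + 8y = 65 and 8x − y = 65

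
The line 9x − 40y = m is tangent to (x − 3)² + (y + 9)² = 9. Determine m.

Tangency holds when the distance from the centre (3, −9) to the line equals the radius 3:
|9·3 − 40·(−9) − m| / √1681 = 3
|m − (387)| = 3·41, so m = 510 or m = 264.

m = 264 or m = 510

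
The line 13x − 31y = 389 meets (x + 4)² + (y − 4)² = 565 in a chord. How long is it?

√1130

Express y = (−389 + 13x)/31 and substitute into the circle:
1130x² − 5650x − 264420 = 0  ⟹  x² − 5x − 234 = 0
x = 18 or x = −13, giving (18, −5) and (−13, −18).
|(18, −5) − (−13, −18)| = √((31)² + (13)²) = √1130.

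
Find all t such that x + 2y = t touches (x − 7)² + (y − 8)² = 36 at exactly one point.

The line touches the circle iff its distance from (7, 8) is 6:
|1·7 + 2·8 − t| / √5 = 6
|t − (23)| = 6√5.

t = 23 ± 6√5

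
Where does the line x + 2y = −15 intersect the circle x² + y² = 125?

Express y = (−15 − x)/2 and substitute into the circle:
5x² + 30x − 275 = 0  ⟹  x² + 6x − 55 = 0
x = 5 or x = −11, giving (5, −10) and (−11, −2).

(−11, −2) and (5, −10)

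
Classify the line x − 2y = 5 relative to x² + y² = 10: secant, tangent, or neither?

secant

Substituting the line into the circle gives 5x² − 10x − 15 = 0.
Discriminant = (−10)² − 4·5·(−15) = 400 > 0.
Two real roots: the line is a secant.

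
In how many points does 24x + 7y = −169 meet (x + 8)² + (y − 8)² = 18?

2

Substituting the line into the circle gives 625x² + 11584x + 52879 = 0.
Δ = 134189056 − 132197500 = 1991556.
Two real roots: the line is a secant.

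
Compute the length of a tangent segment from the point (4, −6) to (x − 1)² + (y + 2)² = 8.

√17

With centre O = (1, −2), |OP|² = 25 and r² = 8.
The tangent meets the radius at right angles, so tangent² = |PO|² − r² = 25 − 8 = 17.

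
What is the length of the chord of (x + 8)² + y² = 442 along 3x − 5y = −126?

From the line, y = (126 + 3x)/5. Substituting:
34x² + 1156x + 6426 = 0  ⟹  x² + 34x + 189 = 0
x = −7 or x = −27, giving (−7, 21) and (−27, 9).
Chord length = distance between (−7, 21) and (−27, 9) = √544 = 4√34.

4√34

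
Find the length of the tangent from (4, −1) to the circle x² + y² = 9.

The centre is (0, 0) and r = 3. The square of the distance from P to the centre is 16 + 1 = 17.
Power of the point: PT² = |PO|² − r² = 8, so PT = 2√2.

2√2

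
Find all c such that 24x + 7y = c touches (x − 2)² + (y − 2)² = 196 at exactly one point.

c = −288 or c = 412

The line touches the circle iff its distance from (2, 2) is 14:
|24·2 + 7·2 − c| / √625 = 14
|c − (62)| = 14·25, so c = 412 or c = −288.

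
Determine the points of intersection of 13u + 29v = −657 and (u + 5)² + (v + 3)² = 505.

Express v = (−657 − 13u)/29 and substitute into the circle:
1010u² + 23230u − 78780 = 0  ⟹  u² + 23u − 78 = 0
u = 3 or u = −26, giving (3, −24) and (−26, −11).

(−26, −11) and (3, −24)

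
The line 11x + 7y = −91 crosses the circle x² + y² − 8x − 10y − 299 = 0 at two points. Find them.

(−14, 9) and (0, −13)

Substitute y = (−91 − 11x)/7:
170x² + 2380x = 0  ⟹  x² + 14x = 0
x = 0 or x = −14, giving (0, −13) and (−14, 9).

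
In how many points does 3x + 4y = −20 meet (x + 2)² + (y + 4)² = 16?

Substituting the line into the circle gives 25x² + 88x − 176 = 0.
Δ = 7744 − (−17600) = 25344.
Two real roots: the line is a secant.

2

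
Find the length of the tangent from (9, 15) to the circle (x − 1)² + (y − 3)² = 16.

Centre (1, 3), r² = 16. |PO|² = (8)² + (12)² = 208.
The tangent meets the radius at right angles, so tangent² = |PO|² − r² = 208 − 16 = 192.

8√3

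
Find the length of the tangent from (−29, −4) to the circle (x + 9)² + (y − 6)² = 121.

√379

Centre (−9, 6), r² = 121. |PO|² = (−20)² + (−10)² = 500.
The tangent meets the radius at right angles, so tangent² = |PO|² − r² = 500 − 121 = 379.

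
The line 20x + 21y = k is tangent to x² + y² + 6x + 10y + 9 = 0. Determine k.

Tangency holds when the distance from the centre (−3, −5) to the line equals the radius 5:
|20·(−3) + 21·(−5) − k| / √841 = 5
|k − (−165)| = 5·29, so k = −20 or k = −310.

k = −310 or k = −20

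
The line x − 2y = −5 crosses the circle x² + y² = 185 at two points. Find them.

(−13, −4) and (11, 8)

From the line, y = (5 + x)/2. Substituting:
5x² + 10x − 715 = 0  ⟹  x² + 2x − 143 = 0
x = 11 or x = −13, giving (11, 8) and (−13, −4).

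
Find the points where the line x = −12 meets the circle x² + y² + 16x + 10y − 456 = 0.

The line gives x = −12. Substituting into the circle:
y² + 10y − 504 = 0
y = 18 or y = −28, giving (−12, 18) and (−12, −28).

(−12, −28) and (−12, 18)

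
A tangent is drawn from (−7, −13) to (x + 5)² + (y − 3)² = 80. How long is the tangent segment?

6√5

Centre (−5, 3), r² = 80. |PO|² = (−2)² + (−16)² = 260.
Power of the point: PT² = |PO|² − r² = 180, so PT = 6√5.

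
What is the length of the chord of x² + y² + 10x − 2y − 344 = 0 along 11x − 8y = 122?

Substitute y = (−122 + 11x)/8:
185x² − 2220x − 5180 = 0  ⟹  x² − 12x − 28 = 0
x = 14 or x = −2, giving (14, 4) and (−2, −18).
|(14, 4) − (−2, −18)| = √((16)² + (22)²) = 2√185.

2√185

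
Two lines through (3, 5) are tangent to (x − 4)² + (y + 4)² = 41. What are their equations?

4x + 5y = 37 and 5x − 4y = −5

Write the tangent as mx − y + (5 − m·(3)) = 0 and set its distance from the centre to √41:
[m·(1) − (−9)]² = 41(m² + 1)
20m² − 9m − 20 = 0, so m = −4/5 or m = 5/4.
With m = −4/5: 4x + 5y = 37. With m = 5/4: 5x − 4y = −5.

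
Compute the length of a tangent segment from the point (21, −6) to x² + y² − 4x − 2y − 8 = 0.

With centre O = (2, 1), |OP|² = 410 and r² = 13.
The tangent meets the radius at right angles, so tangent² = |PO|² − r² = 410 − 13 = 397.

√397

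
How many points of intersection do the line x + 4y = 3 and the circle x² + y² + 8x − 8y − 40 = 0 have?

2

Substituting the line into the circle gives 17x² + 154x − 727 = 0.
Δ = 23716 − (−49436) = 73152.
Two real roots: the line is a secant.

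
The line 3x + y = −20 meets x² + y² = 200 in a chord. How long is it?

Express y = −3x − 20 and substitute into the circle:
10x² + 120x + 200 = 0  ⟹  x² + 12x + 20 = 0
x = −2 or x = −10, giving (−2, −14) and (−10, 10).
|(−2, −14) − (−10, 10)| = √((8)² + (−24)²) = 8√10.

8√10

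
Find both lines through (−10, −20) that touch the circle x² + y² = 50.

A line y − (−20) = m(x − (−10)) is tangent when its distance from (0, 0) is 5√2:
[m·(10) − (20)]² = 50(m² + 1)
m² − 8m + 7 = 0, so m = 7 or m = 1.
Through (−10, −20) these give 7x − y = −50 and x − y = 10.

7x − y = −50 and x − y = 10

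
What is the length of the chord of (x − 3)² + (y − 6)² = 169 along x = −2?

The line gives x = −2. Substituting into the circle:
y² − 12y − 108 = 0
y = 18 or y = −6, giving (−2, 18) and (−2, −6).
|(−2, 18) − (−2, −6)| = √((0)² + (24)²) = 24.

24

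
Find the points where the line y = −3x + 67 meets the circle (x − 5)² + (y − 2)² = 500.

(15, 22) and (25, −8)

From the line, y = −3x + 67. Substituting:
10x² − 400x + 3750 = 0  ⟹  x² − 40x + 375 = 0
x = 25 or x = 15, giving (25, −8) and (15, 22).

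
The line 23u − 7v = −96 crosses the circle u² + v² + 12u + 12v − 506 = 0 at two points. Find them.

Substitute v = (96 + 23u)/7:
578u² + 6936u − 7514 = 0  ⟹  u² + 12u − 13 = 0
u = 1 or u = −13, giving (1, 17) and (−13, −29).

(−13, −29) and (1, 17)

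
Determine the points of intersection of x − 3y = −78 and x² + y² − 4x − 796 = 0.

From the line, y = (78 + x)/3. Substituting:
10x² + 120x − 1080 = 0  ⟹  x² + 12x − 108 = 0
x = 6 or x = −18, giving (6, 28) and (−18, 20).

(−18, 20) and (6, 28)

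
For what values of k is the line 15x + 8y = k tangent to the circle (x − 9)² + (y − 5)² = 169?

k = −46 or k = 396

For a tangent, require d(centre, line) = r = 13.
|15·9 + 8·5 − k| / √289 = 13
|k − (175)| = 13·17, so k = 396 or k = −46.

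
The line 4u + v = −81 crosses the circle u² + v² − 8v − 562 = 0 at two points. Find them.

(−23, 11) and (−17, −13)

Substitute v = −4u − 81:
17u² + 680u + 6647 = 0  ⟹  u² + 40u + 391 = 0
u = −17 or u = −23, giving (−17, −13) and (−23, 11).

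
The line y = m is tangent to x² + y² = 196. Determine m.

The line touches the circle iff its distance from (0, 0) is 14:
|0·0 + 1·0 − m| / √1 = 14
|m| = 14, so m = 14 or m = −14.

m = −14 or m = 14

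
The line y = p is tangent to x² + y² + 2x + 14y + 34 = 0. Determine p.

p = −11 or p = −3

The line touches the circle iff its distance from (−1, −7) is 4:
|0·(−1) + 1·(−7) − p| / √1 = 4
|p − (−7)| = 4, so p = −3 or p = −11.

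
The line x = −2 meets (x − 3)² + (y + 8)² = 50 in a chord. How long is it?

10

The line gives x = −2. Substituting into the circle:
y² + 16y + 39 = 0
y = −3 or y = −13, giving (−2, −3) and (−2, −13).
Chord length = distance between (−2, −3) and (−2, −13) = √100 = 10.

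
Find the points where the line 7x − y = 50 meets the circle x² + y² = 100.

(6, −8) and (8, 6)

Express y = 7x − 50 and substitute into the circle:
50x² − 700x + 2400 = 0  ⟹  x² − 14x + 48 = 0
x = 8 or x = 6, giving (8, 6) and (6, −8).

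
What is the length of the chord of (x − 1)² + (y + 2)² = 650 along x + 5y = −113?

The distance from (1, −2) to the line is 104/√26, and r² = 650.
Half the chord is √(r² − d²) = √(234), so the full chord is 6√26.

6√26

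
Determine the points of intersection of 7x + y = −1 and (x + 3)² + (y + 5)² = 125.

(−1, 6) and (2, −15)

From the line, y = −7x − 1. Substituting:
50x² − 50x − 100 = 0  ⟹  x² − x − 2 = 0
x = 2 or x = −1, giving (2, −15) and (−1, 6).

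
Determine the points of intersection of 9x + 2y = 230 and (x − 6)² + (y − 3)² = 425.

From the line, y = (230 − 9x)/2. Substituting:
85x² − 4080x + 48620 = 0  ⟹  x² − 48x + 572 = 0
x = 26 or x = 22, giving (26, −2) and (22, 16).

(22, 16) and (26, −2)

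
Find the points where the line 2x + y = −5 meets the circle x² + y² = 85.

(−6, 7) and (2, −9)

Substitute y = −2x − 5:
5x² + 20x − 60 = 0  ⟹  x² + 4x − 12 = 0
x = 2 or x = −6, giving (2, −9) and (−6, 7).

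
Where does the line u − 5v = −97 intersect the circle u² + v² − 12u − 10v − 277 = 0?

Express v = (97 + u)/5 and substitute into the circle:
26u² − 156u − 2366 = 0  ⟹  u² − 6u − 91 = 0
u = 13 or u = −7, giving (13, 22) and (−7, 18).

(−7, 18) and (13, 22)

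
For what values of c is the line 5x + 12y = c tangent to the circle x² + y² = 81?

c = −117 or c = 117

For a tangent, require d(centre, line) = r = 9.
|5·0 + 12·0 − c| / √169 = 9
|c| = 9·13, so c = 117 or c = −117.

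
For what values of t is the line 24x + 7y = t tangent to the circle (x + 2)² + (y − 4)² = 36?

t = −170 or t = 130

For a tangent, require d(centre, line) = r = 6.
|24·(−2) + 7·4 − t| / √625 = 6
|t − (−20)| = 6·25, so t = 130 or t = −170.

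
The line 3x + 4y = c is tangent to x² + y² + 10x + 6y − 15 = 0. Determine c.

For a tangent, require d(centre, line) = r = 7.
|3·(−5) + 4·(−3) − c| / √25 = 7
|c − (−27)| = 7·5, so c = 8 or c = −62.

c = −62 or c = 8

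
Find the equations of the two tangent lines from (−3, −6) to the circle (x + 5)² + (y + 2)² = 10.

Write the tangent as mx − y + (−6 − m·(−3)) = 0 and set its distance from the centre to √10:
[m·(−2) − (4)]² = 10(m² + 1)
3m² − 8m − 3 = 0, so m = −1/3 or m = 3.
Through (−3, −6) these give x + 3y = −21 and 3x − y = −3.

x + 3y = −21 and 3x − y = −3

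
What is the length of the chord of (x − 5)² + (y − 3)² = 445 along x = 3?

42

The distance from (5, 3) to the line is 2, and r² = 445.
Half the chord is √(r² − d²) = √(441), so the full chord is 42.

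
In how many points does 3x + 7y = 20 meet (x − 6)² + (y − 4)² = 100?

Substituting the line into the circle gives 58x² − 540x − 3072 = 0.
Discriminant = (−540)² − 4·58·(−3072) = 1004304 > 0.
Two real roots: the line is a secant.

2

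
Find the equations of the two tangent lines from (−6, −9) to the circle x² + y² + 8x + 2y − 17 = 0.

5x + 3y = −57 and 3x − 5y = 27

Write the tangent as mx − y + (−9 − m·(−6)) = 0 and set its distance from the centre to √34:
(2m − (8))² = 34(m² + 1)
15m² + 16m − 15 = 0, so m = −5/3 or m = 3/5.
With m = −5/3: 5x + 3y = −57. With m = 3/5: 3x − 5y = 27.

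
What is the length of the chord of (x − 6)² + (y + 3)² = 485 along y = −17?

The distance from (6, −3) to the line is 14, and r² = 485.
Chord = 2√(r² − d²) = 2·√(289) = 34.

34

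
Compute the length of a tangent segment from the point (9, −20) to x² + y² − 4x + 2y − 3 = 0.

With centre O = (2, −1), |OP|² = 410 and r² = 8.
Power of the point: PT² = |PO|² − r² = 402, so PT = √402.

√402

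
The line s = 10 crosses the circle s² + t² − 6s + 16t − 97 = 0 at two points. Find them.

The line gives s = 10. Substituting into the circle:
t² + 16t − 57 = 0
t = 3 or t = −19, giving (10, 3) and (10, −19).

(10, −19) and (10, 3)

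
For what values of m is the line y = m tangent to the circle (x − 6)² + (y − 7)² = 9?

For a tangent, require d(centre, line) = r = 3.
|0·6 + 1·7 − m| / √1 = 3
|m − (7)| = 3, so m = 10 or m = 4.

m = 4 or m = 10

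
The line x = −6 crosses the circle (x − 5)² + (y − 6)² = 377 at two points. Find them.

(−6, −10) and (−6, 22)

The line gives x = −6. Substituting into the circle:
y² − 12y − 220 = 0
y = 22 or y = −10, giving (−6, 22) and (−6, −10).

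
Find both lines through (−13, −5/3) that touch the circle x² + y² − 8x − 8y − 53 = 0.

7x − 6y = −81 and 2x + 9y = −41

Let a tangent through (−13, −5/3) have slope m. Its distance from (4, 4) must equal √85:
[m·(17) − (17/3)]² = 85(m² + 1)
54m² − 51m − 14 = 0, so m = 7/6 or m = −2/9.
Through (−13, −5/3) these give 7x − 6y = −81 and 2x + 9y = −41.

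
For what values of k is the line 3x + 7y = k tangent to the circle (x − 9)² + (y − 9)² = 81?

k = 90 ± 9√58

For a tangent, require d(centre, line) = r = 9.
|3·9 + 7·9 − k| / √58 = 9
|k − (90)| = 9√58.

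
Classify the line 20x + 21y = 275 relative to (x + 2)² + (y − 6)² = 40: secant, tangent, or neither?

Substituting the line into the circle gives 841x² − 4196x + 6325 = 0.
Discriminant = (−4196)² − 4·841·(6325) = −3670884 < 0.
No real roots: the line does not meet the circle.

neither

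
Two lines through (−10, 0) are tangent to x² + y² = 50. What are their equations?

A line y − (0) = m(x − (−10)) is tangent when its distance from (0, 0) is 5√2:
(10m − (0))² = 50(m² + 1)
m² − 1 = 0, so m = 1 or m = −1.
Through (−10, 0) these give x − y = −10 and x + y = −10.

x − y = −10 and x + y = −10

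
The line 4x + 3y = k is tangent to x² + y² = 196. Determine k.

The line touches the circle iff its distance from (0, 0) is 14:
|4·0 + 3·0 − k| / √25 = 14
|k| = 14·5, so k = 70 or k = −70.

k = −70 or k = 70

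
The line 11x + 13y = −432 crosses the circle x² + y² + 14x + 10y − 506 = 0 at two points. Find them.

Substitute y = (−432 − 11x)/13:
290x² + 10440x + 44950 = 0  ⟹  x² + 36x + 155 = 0
x = −5 or x = −31, giving (−5, −29) and (−31, −7).

(−31, −7) and (−5, −29)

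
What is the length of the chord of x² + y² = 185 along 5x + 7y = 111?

√74

The distance from (0, 0) to the line is 111/√74, and r² = 185.
Half the chord is √(r² − d²) = √(37/2), so the full chord is √74.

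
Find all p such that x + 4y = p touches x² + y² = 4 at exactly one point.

p = ±2√17

The line touches the circle iff its distance from (0, 0) is 2:
|1·0 + 4·0 − p| / √17 = 2
|p| = 2√17.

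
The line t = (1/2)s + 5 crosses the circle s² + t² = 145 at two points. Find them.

Express t = (10 + s)/2 and substitute into the circle:
5s² + 20s − 480 = 0  ⟹  s² + 4s − 96 = 0
s = 8 or s = −12, giving (8, 9) and (−12, −1).

(−12, −1) and (8, 9)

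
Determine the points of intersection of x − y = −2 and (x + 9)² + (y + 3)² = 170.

Express y = x + 2 and substitute into the circle:
2x² + 28x − 64 = 0  ⟹  x² + 14x − 32 = 0
x = 2 or x = −16, giving (2, 4) and (−16, −14).

(−16, −14) and (2, 4)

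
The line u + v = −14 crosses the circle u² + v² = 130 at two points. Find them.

From the line, v = −u − 14. Substituting:
2u² + 28u + 66 = 0  ⟹  u² + 14u + 33 = 0
u = −3 or u = −11, giving (−3, −11) and (−11, −3).

(−11, −3) and (−3, −11)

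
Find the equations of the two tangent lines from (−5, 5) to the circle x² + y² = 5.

2x + y = −5 and x + 2y = 5

A line y − (5) = m(x − (−5)) is tangent when its distance from (0, 0) is √5:
(5m − (−5))² = 5(m² + 1)
2m² + 5m + 2 = 0, so m = −2 or m = −1/2.
Through (−5, 5) these give 2x + y = −5 and x + 2y = 5.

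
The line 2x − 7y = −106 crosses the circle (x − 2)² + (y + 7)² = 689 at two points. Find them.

(−18, 10) and (10, 18)

Substitute y = (106 + 2x)/7:
53x² + 424x − 9540 = 0  ⟹  x² + 8x − 180 = 0
x = 10 or x = −18, giving (10, 18) and (−18, 10).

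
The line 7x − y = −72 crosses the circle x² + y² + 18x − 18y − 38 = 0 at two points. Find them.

Substitute y = 7x + 72:
50x² + 900x + 3850 = 0  ⟹  x² + 18x + 77 = 0
x = −7 or x = −11, giving (−7, 23) and (−11, −5).

(−11, −5) and (−7, 23)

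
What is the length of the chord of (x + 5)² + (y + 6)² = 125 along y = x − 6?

15√2

Substitute y = x − 6:
2x² + 10x − 100 = 0  ⟹  x² + 5x − 50 = 0
x = 5 or x = −10, giving (5, −1) and (−10, −16).
Chord length = distance between (5, −1) and (−10, −16) = √450 = 15√2.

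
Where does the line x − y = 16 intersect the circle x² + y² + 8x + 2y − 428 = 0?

Express y = x − 16 and substitute into the circle:
2x² − 22x − 204 = 0  ⟹  x² − 11x − 102 = 0
x = 17 or x = −6, giving (17, 1) and (−6, −22).

(−6, −22) and (17, 1)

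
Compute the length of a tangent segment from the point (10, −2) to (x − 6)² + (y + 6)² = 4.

2√7

Centre (6, −6), r² = 4. |PO|² = (4)² + (4)² = 32.
The tangent meets the radius at right angles, so tangent² = |PO|² − r² = 32 − 4 = 28.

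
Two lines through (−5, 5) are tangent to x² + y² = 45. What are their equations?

x − 2y = −15 and 2x − y = −15

Write the tangent as mx − y + (5 − m·(−5)) = 0 and set its distance from the centre to 3√5:
(5m − (−5))² = 45(m² + 1)
2m² − 5m + 2 = 0, so m = 1/2 or m = 2.
Through (−5, 5) these give x − 2y = −15 and 2x − y = −15.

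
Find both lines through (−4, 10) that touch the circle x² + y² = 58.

3x + 7y = 58 and 7x − 3y = −58

Let a tangent through (−4, 10) have slope m. Its distance from (0, 0) must equal √58:
[m·(4) − (−10)]² = 58(m² + 1)
21m² − 40m − 21 = 0, so m = −3/7 or m = 7/3.
With m = −3/7: 3x + 7y = 58. With m = 7/3: 7x − 3y = −58.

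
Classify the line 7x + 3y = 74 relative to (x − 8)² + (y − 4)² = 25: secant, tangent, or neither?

d² = (7·8 + 3·4 − (74))²/58 = 18/29; r² = 25.
Since d² < r², the line cuts the circle twice.

secant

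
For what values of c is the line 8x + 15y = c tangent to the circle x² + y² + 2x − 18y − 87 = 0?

The line touches the circle iff its distance from (−1, 9) is 13:
|8·(−1) + 15·9 − c| / √289 = 13
|c − (127)| = 13·17, so c = 348 or c = −94.

c = −94 or c = 348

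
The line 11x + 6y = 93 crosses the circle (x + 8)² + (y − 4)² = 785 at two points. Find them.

From the line, y = (93 − 11x)/6. Substituting:
157x² − 942x − 21195 = 0  ⟹  x² − 6x − 135 = 0
x = 15 or x = −9, giving (15, −12) and (−9, 32).

(−9, 32) and (15, −12)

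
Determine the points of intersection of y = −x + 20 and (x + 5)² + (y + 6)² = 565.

(4, 16) and (17, 3)

Express y = −x + 20 and substitute into the circle:
2x² − 42x + 136 = 0  ⟹  x² − 21x + 68 = 0
x = 17 or x = 4, giving (17, 3) and (4, 16).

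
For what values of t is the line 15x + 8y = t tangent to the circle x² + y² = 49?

The line touches the circle iff its distance from (0, 0) is 7:
|15·0 + 8·0 − t| / √289 = 7
|t| = 7·17, so t = 119 or t = −119.

t = −119 or t = 119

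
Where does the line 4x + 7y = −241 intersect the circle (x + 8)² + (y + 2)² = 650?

From the line, y = (−241 − 4x)/7. Substituting:
65x² + 2600x + 22815 = 0  ⟹  x² + 40x + 351 = 0
x = −13 or x = −27, giving (−13, −27) and (−27, −19).

(−27, −19) and (−13, −27)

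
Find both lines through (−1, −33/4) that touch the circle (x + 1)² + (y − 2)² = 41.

5x − 4y = 28 and 5x + 4y = −38

Let a tangent through (−1, −33/4) have slope m. Its distance from (−1, 2) must equal √41:
[m·(0) − (41/4)]² = 41(m² + 1)
16m² − 25 = 0, so m = 5/4 or m = −5/4.
Through (−1, −33/4) these give 5x − 4y = 28 and 5x + 4y = −38.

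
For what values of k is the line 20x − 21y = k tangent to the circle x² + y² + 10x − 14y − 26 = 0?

k = −537 or k = 43

Tangency holds when the distance from the centre (−5, 7) to the line equals the radius 10:
|20·(−5) − 21·7 − k| / √841 = 10
|k − (−247)| = 10·29, so k = 43 or k = −537.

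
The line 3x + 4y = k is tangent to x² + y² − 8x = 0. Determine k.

k = −8 or k = 32

Tangency holds when the distance from the centre (4, 0) to the line equals the radius 4:
|3·4 + 4·0 − k| / √25 = 4
|k − (12)| = 4·5, so k = 32 or k = −8.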